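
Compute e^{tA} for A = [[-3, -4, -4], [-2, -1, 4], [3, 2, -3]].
e^{tA} = [[(1 - 2*t)*e^{-t}, -4*t*e^{-t}, -4*t*e^{-t}], [((2*t - 1)*e^{4*t} + 1)*e^{-5*t}, 4*t*e^{-t} + e^{-5*t}, 4*t*e^{-t}], [((1 - t)*e^{4*t} - 1)*e^{-5*t}, ((1 - 2*t)*e^{4*t} - 1)*e^{-5*t}, (1 - 2*t)*e^{-t}]]

A has Jordan form J = [[-5, 0, 0], [0, -1, 1], [0, 0, -1]] with A = PJP^{-1}, so e^{tA} = P e^{tJ} P^{-1}.

For a Jordan block J_k(λ), e^{tJ_k(λ)} = e^{λt} · (I + tN + t^2 N^2/2! + ... + t^{k-1} N^{k-1}/(k-1)!) where N is the nilpotent superdiagonal part.

Assembling the blocks and conjugating back gives the entries of e^{tA} as shown above.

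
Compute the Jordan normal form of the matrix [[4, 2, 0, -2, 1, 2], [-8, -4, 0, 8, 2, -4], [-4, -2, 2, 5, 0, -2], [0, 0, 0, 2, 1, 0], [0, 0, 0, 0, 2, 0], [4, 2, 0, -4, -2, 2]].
The characteristic polynomial is det(xI - A) = x^2(x - 2)^4, so the eigenvalues are 0 (algebraic multiplicity 2), 2 (algebraic multiplicity 4).

For λ = 0: rank(A) = 4. The eigenspace has dimension 6 - 4 = 2, so there are 2 Jordan blocks; the rank sequence gives block sizes [1, 1].

For λ = 2: rank(A - 2I) = 4, rank((A - 2I)^2) = 3, rank((A - 2I)^3) = 2. The eigenspace has dimension 6 - 4 = 2, so there are 2 Jordan blocks; the rank sequence gives block sizes [3, 1].

Assembling the blocks gives the Jordan form J above.

J = [[0, 0, 0, 0, 0, 0], [0, 0, 0, 0, 0, 0], [0, 0, 2, 1, 0, 0], [0, 0, 0, 2, 1, 0], [0, 0, 0, 0, 2, 0], [0, 0, 0, 0, 0, 2]]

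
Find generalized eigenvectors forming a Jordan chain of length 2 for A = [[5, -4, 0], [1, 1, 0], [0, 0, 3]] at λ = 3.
We seek v_1 ∈ ker((A - 3I)^2) \ ker(A - 3I), then set v_{i+1} = (A - 3I) v_i.

One such chain is v_1 = [[1, 0, 0]]^T, v_2 = [[2, 1, 0]]^T. Check: (A - 3I) v_2 = [[0, 0, 0]]^T = 0.

v_1 = [[1, 0, 0]]^T, v_2 = [[2, 1, 0]]^T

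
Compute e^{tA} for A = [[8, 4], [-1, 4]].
e^{tA} = [[(2*t + 1)*e^{6*t}, 4*t*e^{6*t}], [-t*e^{6*t}, (1 - 2*t)*e^{6*t}]]

A has Jordan form J = [[6, 1], [0, 6]] with A = PJP^{-1}, so e^{tA} = P e^{tJ} P^{-1}.

For a Jordan block J_k(λ), e^{tJ_k(λ)} = e^{λt} · (I + tN + t^2 N^2/2! + ... + t^{k-1} N^{k-1}/(k-1)!) where N is the nilpotent superdiagonal part.

Assembling the blocks and conjugating back gives the entries of e^{tA} as shown above.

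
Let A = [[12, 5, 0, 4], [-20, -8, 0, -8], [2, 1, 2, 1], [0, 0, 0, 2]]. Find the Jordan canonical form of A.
J = [[2, 1, 0, 0], [0, 2, 0, 0], [0, 0, 2, 1], [0, 0, 0, 2]]

The characteristic polynomial is det(xI - A) = (x - 2)^4, so the eigenvalues are 2 (algebraic multiplicity 4).

For λ = 2: rank(A - 2I) = 2, rank((A - 2I)^2) = 0. The eigenspace has dimension 4 - 2 = 2, so there are 2 Jordan blocks; the rank sequence gives block sizes [2, 2].

Assembling the blocks gives the Jordan form J above.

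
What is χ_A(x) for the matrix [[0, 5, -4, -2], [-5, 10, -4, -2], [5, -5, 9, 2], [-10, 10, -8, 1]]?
xI - A = [[x, -5, 4, 2], [5, x - 10, 4, 2], [-5, 5, x - 9, -2], [10, -10, 8, x - 1]].

Expanding det(xI - A) along the first row:
det(xI - A) = + (x)·det([[x - 10, 4, 2], [5, x - 9, -2], [-10, 8, x - 1]]) - (-5)·det([[5, 4, 2], [-5, x - 9, -2], [10, 8, x - 1]]) + (4)·det([[5, x - 10, 2], [-5, 5, -2], [10, -10, x - 1]]) - (2)·det([[5, x - 10, 4], [-5, 5, x - 9], [10, -10, 8]]).

Evaluating gives χ_A(x) = x^4 - 20x^3 + 150x^2 - 500x + 625 = (x - 5)^4.

χ_A(x) = (x - 5)^4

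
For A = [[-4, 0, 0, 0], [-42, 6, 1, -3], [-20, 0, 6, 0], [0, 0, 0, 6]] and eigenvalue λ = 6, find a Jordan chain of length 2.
We seek v_1 ∈ ker((A - 6I)^2) \ ker(A - 6I), then set v_{i+1} = (A - 6I) v_i.

One such chain is v_1 = [[0, 2, -2, -1]]^T, v_2 = [[0, 1, 0, 0]]^T. Check: (A - 6I) v_2 = [[0, 0, 0, 0]]^T = 0.

v_1 = [[0, 2, -2, -1]]^T, v_2 = [[0, 1, 0, 0]]^T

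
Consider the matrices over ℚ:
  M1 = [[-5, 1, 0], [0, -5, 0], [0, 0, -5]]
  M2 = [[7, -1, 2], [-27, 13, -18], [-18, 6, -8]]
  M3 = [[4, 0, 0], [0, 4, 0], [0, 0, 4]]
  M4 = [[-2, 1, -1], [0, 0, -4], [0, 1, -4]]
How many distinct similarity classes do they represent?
4 classes: {M1}, {M2}, {M3}, {M4}

Characteristic polynomials: χ_{M1} = (x + 5)^3, χ_{M2} = (x - 4)^3, χ_{M3} = (x - 4)^3, χ_{M4} = (x + 2)^3.

{M1}: invariant factors x + 5, (x + 5)^2.

{M2}: invariant factors x - 4, (x - 4)^2.

{M3}: invariant factors x - 4, x - 4, x - 4.

{M4}: invariant factors (x + 2)^3.

Matrices are similar if and only if their invariant-factor lists agree; the partition into similarity classes is {M1}, {M2}, {M3}, {M4}.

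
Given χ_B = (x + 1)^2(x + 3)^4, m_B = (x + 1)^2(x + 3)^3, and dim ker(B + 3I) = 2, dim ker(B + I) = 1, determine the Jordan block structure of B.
λ = -3: algebraic multiplicity 4 (exponent in χ_B), largest block size 3 (exponent in m_B), 2 blocks (geometric multiplicity). These force block sizes [3, 1].
λ = -1: algebraic multiplicity 2 (exponent in χ_B), largest block size 2 (exponent in m_B), 1 block (geometric multiplicity). This forces block sizes [2].

Jordan blocks: (-3, 3), (-3, 1), (-1, 2)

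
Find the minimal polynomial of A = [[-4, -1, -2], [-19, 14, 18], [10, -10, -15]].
The characteristic polynomial factors as (x - 5)(x + 5)^2. The minimal polynomial is ∏(x - λ)^{k_λ} where k_λ is the size of the largest Jordan block at λ.

For λ = -5: rank(A + 5I) = 2, and the largest Jordan block has size 2 (the smallest k with rank((A + 5I)^k) = rank((A + 5I)^(k+1))).
For λ = 5: rank(A - 5I) = 2, and the largest Jordan block has size 1 (the smallest k with rank((A - 5I)^k) = rank((A - 5I)^(k+1))).

So m_A(x) = (x - 5)(x + 5)^2.

m_A(x) = (x - 5)(x + 5)^2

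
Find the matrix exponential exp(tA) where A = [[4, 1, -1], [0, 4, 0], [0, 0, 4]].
A has Jordan form J = [[4, 1, 0], [0, 4, 0], [0, 0, 4]] with A = PJP^{-1}, so e^{tA} = P e^{tJ} P^{-1}.

For a Jordan block J_k(λ), e^{tJ_k(λ)} = e^{λt} · (I + tN + t^2 N^2/2! + ... + t^{k-1} N^{k-1}/(k-1)!) where N is the nilpotent superdiagonal part.

Assembling the blocks and conjugating back gives the entries of e^{tA} as shown above.

e^{tA} = [[e^{4*t}, t*e^{4*t}, -t*e^{4*t}], [0, e^{4*t}, 0], [0, 0, e^{4*t}]]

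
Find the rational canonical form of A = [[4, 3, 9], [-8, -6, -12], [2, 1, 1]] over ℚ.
The invariant factors of A (the non-unit diagonal entries of the Smith normal form of xI - A over ℚ[x]) are x + 2, (x - 3)(x + 2), each dividing the next. The characteristic polynomial is their product, (x - 3)(x + 2)^2.

The rational canonical form is the block-diagonal matrix of companion matrices C(f_i):
R = [[-2, 0, 0], [0, 0, 6], [0, 1, 1]].

R = [[-2, 0, 0], [0, 0, 6], [0, 1, 1]]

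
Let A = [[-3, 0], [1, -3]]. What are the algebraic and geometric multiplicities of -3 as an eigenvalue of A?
algebraic multiplicity 2, geometric multiplicity 1

The characteristic polynomial is (x + 3)^2, so the factor x + 3 appears with exponent 2: the algebraic multiplicity is 2.

rank(A + 3I) = 1, so the eigenspace has dimension 2 - 1 = 1: the geometric multiplicity is 1.

Since 1 < 2, A is not diagonalizable.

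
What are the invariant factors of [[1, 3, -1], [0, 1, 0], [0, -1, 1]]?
(x - 1)^3

The Jordan structure of A has elementary divisors (x - 1)^3. Arranging the block sizes at each eigenvalue in decreasing order and taking row products gives the invariant factors.

Invariant factors (smallest first, each dividing the next): (x - 1)^3.

Check: the last factor (x - 1)^3 is the minimal polynomial, and the product (x - 1)^3 is the characteristic polynomial.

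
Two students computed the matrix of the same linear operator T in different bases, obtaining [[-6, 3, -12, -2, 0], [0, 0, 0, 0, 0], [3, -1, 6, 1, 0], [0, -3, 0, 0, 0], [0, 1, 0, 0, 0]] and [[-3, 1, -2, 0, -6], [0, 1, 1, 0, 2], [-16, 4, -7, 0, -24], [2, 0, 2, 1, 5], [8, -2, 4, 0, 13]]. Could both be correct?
trace(A) = 0 but trace(B) = 5. The trace is a similarity invariant, so A and B are not similar.

No.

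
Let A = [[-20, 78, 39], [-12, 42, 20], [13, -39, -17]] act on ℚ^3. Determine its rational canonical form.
The invariant factors of A (the non-unit diagonal entries of the Smith normal form of xI - A over ℚ[x]) are (x - 6)(x^2 + x + 1), each dividing the next. The characteristic polynomial is their product, (x - 6)(x^2 + x + 1).

The rational canonical form is the block-diagonal matrix of companion matrices C(f_i):
R = [[0, 0, 6], [1, 0, 5], [0, 1, 5]].

Note the characteristic polynomial does not split into linear factors over ℚ, so A has no Jordan form over ℚ; the rational canonical form exists over any field.

R = [[0, 0, 6], [1, 0, 5], [0, 1, 5]]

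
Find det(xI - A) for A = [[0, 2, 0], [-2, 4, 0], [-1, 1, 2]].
xI - A = [[x, -2, 0], [2, x - 4, 0], [1, -1, x - 2]].

Expanding det(xI - A) along the first row:
det(xI - A) = + (x)·det([[x - 4, 0], [-1, x - 2]]) - (-2)·det([[2, 0], [1, x - 2]]) + (0)·det([[2, x - 4], [1, -1]]).

Evaluating gives χ_A(x) = x^3 - 6x^2 + 12x - 8 = (x - 2)^3.

χ_A(x) = (x - 2)^3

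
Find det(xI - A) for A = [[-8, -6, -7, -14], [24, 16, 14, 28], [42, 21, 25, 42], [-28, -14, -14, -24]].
χ_A(x) = (x - 4)^3(x + 3)

xI - A = [[x + 8, 6, 7, 14], [-24, x - 16, -14, -28], [-42, -21, x - 25, -42], [28, 14, 14, x + 24]].

Expanding det(xI - A) along the first row:
det(xI - A) = + (x + 8)·det([[x - 16, -14, -28], [-21, x - 25, -42], [14, 14, x + 24]]) - (6)·det([[-24, -14, -28], [-42, x - 25, -42], [28, 14, x + 24]]) + (7)·det([[-24, x - 16, -28], [-42, -21, -42], [28, 14, x + 24]]) - (14)·det([[-24, x - 16, -14], [-42, -21, x - 25], [28, 14, 14]]).

Evaluating gives χ_A(x) = x^4 - 9x^3 + 12x^2 + 80x - 192 = (x - 4)^3(x + 3).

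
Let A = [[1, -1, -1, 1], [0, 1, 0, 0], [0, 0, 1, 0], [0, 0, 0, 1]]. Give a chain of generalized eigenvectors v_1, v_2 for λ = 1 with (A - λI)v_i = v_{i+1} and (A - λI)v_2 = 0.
v_1 = [[-1, 1, 0, 0]]^T, v_2 = [[-1, 0, 0, 0]]^T

We seek v_1 ∈ ker((A - I)^2) \ ker(A - I), then set v_{i+1} = (A - I) v_i.

One such chain is v_1 = [[-1, 1, 0, 0]]^T, v_2 = [[-1, 0, 0, 0]]^T. Check: (A - I) v_2 = [[0, 0, 0, 0]]^T = 0.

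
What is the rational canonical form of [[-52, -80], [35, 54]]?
The invariant factors of A (the non-unit diagonal entries of the Smith normal form of xI - A over ℚ[x]) are (x - 4)(x + 2), each dividing the next. The characteristic polynomial is their product, (x - 4)(x + 2).

The rational canonical form is the block-diagonal matrix of companion matrices C(f_i):
R = [[0, 8], [1, 2]].

R = [[0, 8], [1, 2]]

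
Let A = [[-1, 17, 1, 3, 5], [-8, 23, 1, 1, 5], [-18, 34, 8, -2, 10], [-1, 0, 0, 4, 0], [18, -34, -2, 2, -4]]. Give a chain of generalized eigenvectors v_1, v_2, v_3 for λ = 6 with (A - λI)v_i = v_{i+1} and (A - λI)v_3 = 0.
v_1 = [[0, 0, 1, 0, 0]]^T, v_2 = [[1, 1, 2, 0, -2]]^T, v_3 = [[2, 1, 0, -1, 0]]^T

We seek v_1 ∈ ker((A - 6I)^3) \ ker((A - 6I)^2), then set v_{i+1} = (A - 6I) v_i.

One such chain is v_1 = [[0, 0, 1, 0, 0]]^T, v_2 = [[1, 1, 2, 0, -2]]^T, v_3 = [[2, 1, 0, -1, 0]]^T. Check: (A - 6I) v_3 = [[0, 0, 0, 0, 0]]^T = 0.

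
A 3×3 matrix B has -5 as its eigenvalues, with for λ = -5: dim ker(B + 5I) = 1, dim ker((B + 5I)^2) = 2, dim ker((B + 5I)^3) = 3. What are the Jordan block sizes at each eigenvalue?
Jordan blocks: (-5, 3)

λ = -5: successive nullity increments [1, 1, 1] count blocks of size ≥ k; block sizes are [3].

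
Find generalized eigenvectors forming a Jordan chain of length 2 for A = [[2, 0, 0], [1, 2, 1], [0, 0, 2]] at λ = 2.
We seek v_1 ∈ ker((A - 2I)^2) \ ker(A - 2I), then set v_{i+1} = (A - 2I) v_i.

One such chain is v_1 = [[1, -1, 0]]^T, v_2 = [[0, 1, 0]]^T. Check: (A - 2I) v_2 = [[0, 0, 0]]^T = 0.

v_1 = [[1, -1, 0]]^T, v_2 = [[0, 1, 0]]^T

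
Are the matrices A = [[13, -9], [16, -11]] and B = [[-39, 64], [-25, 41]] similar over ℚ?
Two matrices over a field are similar if and only if they have the same invariant factors.

Both A and B have characteristic polynomial (x - 1)^2 and minimal polynomial (x - 1)^2. Computing further, both have invariant factors (x - 1)^2. Hence A and B are similar.

Yes.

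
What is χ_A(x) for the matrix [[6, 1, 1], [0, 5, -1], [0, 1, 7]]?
χ_A(x) = (x - 6)^3

xI - A = [[x - 6, -1, -1], [0, x - 5, 1], [0, -1, x - 7]].

Expanding det(xI - A) along the first row:
det(xI - A) = + (x - 6)·det([[x - 5, 1], [-1, x - 7]]) - (-1)·det([[0, 1], [0, x - 7]]) + (-1)·det([[0, x - 5], [0, -1]]).

Evaluating gives χ_A(x) = x^3 - 18x^2 + 108x - 216 = (x - 6)^3.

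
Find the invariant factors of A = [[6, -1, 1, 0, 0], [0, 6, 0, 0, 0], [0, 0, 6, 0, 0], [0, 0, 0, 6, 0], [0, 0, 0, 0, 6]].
x - 6, x - 6, x - 6, (x - 6)^2

The Jordan structure of A has elementary divisors (x - 6)^2, (x - 6), (x - 6), (x - 6). Arranging the block sizes at each eigenvalue in decreasing order and taking row products gives the invariant factors.

Invariant factors (smallest first, each dividing the next): x - 6, x - 6, x - 6, (x - 6)^2.

Check: the last factor (x - 6)^2 is the minimal polynomial, and the product (x - 6)^5 is the characteristic polynomial.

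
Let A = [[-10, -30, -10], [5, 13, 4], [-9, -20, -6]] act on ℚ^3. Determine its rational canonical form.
The invariant factors of A (the non-unit diagonal entries of the Smith normal form of xI - A over ℚ[x]) are (x + 5)(x^2 - 2x + 2), each dividing the next. The characteristic polynomial is their product, (x + 5)(x^2 - 2x + 2).

The rational canonical form is the block-diagonal matrix of companion matrices C(f_i):
R = [[0, 0, -10], [1, 0, 8], [0, 1, -3]].

Note the characteristic polynomial does not split into linear factors over ℚ, so A has no Jordan form over ℚ; the rational canonical form exists over any field.

R = [[0, 0, -10], [1, 0, 8], [0, 1, -3]]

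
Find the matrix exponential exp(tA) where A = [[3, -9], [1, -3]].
A has Jordan form J = [[0, 1], [0, 0]] with A = PJP^{-1}, so e^{tA} = P e^{tJ} P^{-1}.

For a Jordan block J_k(λ), e^{tJ_k(λ)} = e^{λt} · (I + tN + t^2 N^2/2! + ... + t^{k-1} N^{k-1}/(k-1)!) where N is the nilpotent superdiagonal part.

Assembling the blocks and conjugating back gives the entries of e^{tA} as shown above.

e^{tA} = [[3*t + 1, -9*t], [t, 1 - 3*t]]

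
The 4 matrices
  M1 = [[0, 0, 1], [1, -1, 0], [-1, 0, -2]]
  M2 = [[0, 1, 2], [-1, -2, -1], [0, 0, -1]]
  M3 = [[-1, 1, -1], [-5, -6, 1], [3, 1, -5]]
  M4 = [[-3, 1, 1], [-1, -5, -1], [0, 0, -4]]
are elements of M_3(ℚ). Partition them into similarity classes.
3 classes: {M1, M2}, {M3}, {M4}

Characteristic polynomials: χ_{M1} = (x + 1)^3, χ_{M2} = (x + 1)^3, χ_{M3} = (x + 4)^3, χ_{M4} = (x + 4)^3.

{M1, M2}: invariant factors (x + 1)^3.

{M3}: invariant factors (x + 4)^3.

{M4}: invariant factors x + 4, (x + 4)^2.

Matrices are similar if and only if their invariant-factor lists agree; the partition into similarity classes is {M1, M2}, {M3}, {M4}.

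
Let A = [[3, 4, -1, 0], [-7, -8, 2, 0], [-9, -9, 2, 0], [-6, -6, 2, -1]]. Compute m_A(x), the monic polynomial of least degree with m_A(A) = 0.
The characteristic polynomial factors as (x + 1)^4. The minimal polynomial is ∏(x - λ)^{k_λ} where k_λ is the size of the largest Jordan block at λ.

For λ = -1: rank(A + I) = 2, and the largest Jordan block has size 3 (the smallest k with rank((A + I)^k) = rank((A + I)^(k+1))).

So m_A(x) = (x + 1)^3.

m_A(x) = (x + 1)^3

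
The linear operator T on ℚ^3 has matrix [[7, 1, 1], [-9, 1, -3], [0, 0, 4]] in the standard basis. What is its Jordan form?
The characteristic polynomial is det(xI - A) = (x - 4)^3, so the eigenvalues are 4 (algebraic multiplicity 3).

For λ = 4: rank(A - 4I) = 1, rank((A - 4I)^2) = 0. The eigenspace has dimension 3 - 1 = 2, so there are 2 Jordan blocks; the rank sequence gives block sizes [2, 1].

Assembling the blocks gives the Jordan form J above.

J = [[4, 1, 0], [0, 4, 0], [0, 0, 4]]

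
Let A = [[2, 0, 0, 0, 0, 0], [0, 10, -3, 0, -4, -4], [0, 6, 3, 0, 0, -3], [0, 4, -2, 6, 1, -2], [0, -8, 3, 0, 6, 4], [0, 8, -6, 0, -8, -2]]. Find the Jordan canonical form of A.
J = [[2, 0, 0, 0, 0, 0], [0, 2, 0, 0, 0, 0], [0, 0, 3, 0, 0, 0], [0, 0, 0, 6, 1, 0], [0, 0, 0, 0, 6, 1], [0, 0, 0, 0, 0, 6]]

The characteristic polynomial is det(xI - A) = (x - 6)^3(x - 3)(x - 2)^2, so the eigenvalues are 2 (algebraic multiplicity 2), 3 (algebraic multiplicity 1), 6 (algebraic multiplicity 3).

For λ = 2: rank(A - 2I) = 4. The eigenspace has dimension 6 - 4 = 2, so there are 2 Jordan blocks; the rank sequence gives block sizes [1, 1].

For λ = 3: algebraic multiplicity 1 gives one 1×1 block.

For λ = 6: rank(A - 6I) = 5, rank((A - 6I)^2) = 4, rank((A - 6I)^3) = 3. The eigenspace has dimension 6 - 5 = 1, so there is 1 Jordan block; the rank sequence gives block sizes [3].

Assembling the blocks gives the Jordan form J above.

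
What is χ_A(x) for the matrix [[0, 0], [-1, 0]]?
χ_A(x) = x^2

xI - A = [[x, 0], [1, x]].

Expanding det(xI - A) along the first row:
det(xI - A) = + (x)·det([[x]]) - (0)·det([[1]]).

Evaluating gives χ_A(x) = x^2.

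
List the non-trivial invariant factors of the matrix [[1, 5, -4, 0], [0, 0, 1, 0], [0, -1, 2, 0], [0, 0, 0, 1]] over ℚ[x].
x - 1, (x - 1)^3

The Jordan structure of A has elementary divisors (x - 1)^3, (x - 1). Arranging the block sizes at each eigenvalue in decreasing order and taking row products gives the invariant factors.

Invariant factors (smallest first, each dividing the next): x - 1, (x - 1)^3.

Check: the last factor (x - 1)^3 is the minimal polynomial, and the product (x - 1)^4 is the characteristic polynomial.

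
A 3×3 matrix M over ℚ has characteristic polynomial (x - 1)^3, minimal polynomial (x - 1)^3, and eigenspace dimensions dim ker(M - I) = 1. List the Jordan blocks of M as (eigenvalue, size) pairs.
Jordan blocks: (1, 3)

λ = 1: algebraic multiplicity 3 (exponent in χ_M), largest block size 3 (exponent in m_M), 1 block (geometric multiplicity). This forces block sizes [3].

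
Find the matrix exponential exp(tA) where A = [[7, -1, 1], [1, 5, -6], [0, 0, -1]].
A has Jordan form J = [[-1, 0, 0], [0, 6, 1], [0, 0, 6]] with A = PJP^{-1}, so e^{tA} = P e^{tJ} P^{-1}.

For a Jordan block J_k(λ), e^{tJ_k(λ)} = e^{λt} · (I + tN + t^2 N^2/2! + ... + t^{k-1} N^{k-1}/(k-1)!) where N is the nilpotent superdiagonal part.

Assembling the blocks and conjugating back gives the entries of e^{tA} as shown above.

e^{tA} = [[(t + 1)*e^{6*t}, -t*e^{6*t}, t*e^{6*t}], [t*e^{6*t}, (1 - t)*e^{6*t}, ((t - 1)*e^{7*t} + 1)*e^{-t}], [0, 0, e^{-t}]]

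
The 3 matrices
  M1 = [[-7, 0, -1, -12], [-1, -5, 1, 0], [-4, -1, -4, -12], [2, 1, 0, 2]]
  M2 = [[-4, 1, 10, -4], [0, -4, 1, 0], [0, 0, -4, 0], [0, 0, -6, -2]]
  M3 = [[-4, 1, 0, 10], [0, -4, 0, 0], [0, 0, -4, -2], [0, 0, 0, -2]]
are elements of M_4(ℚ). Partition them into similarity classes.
2 classes: {M1, M2}, {M3}

Characteristic polynomials: χ_{M1} = (x + 2)(x + 4)^3, χ_{M2} = (x + 2)(x + 4)^3, χ_{M3} = (x + 2)(x + 4)^3.

{M1, M2}: invariant factors (x + 2)(x + 4)^3.

{M3}: invariant factors x + 4, (x + 2)(x + 4)^2.

Matrices are similar if and only if their invariant-factor lists agree; the partition into similarity classes is {M1, M2}, {M3}.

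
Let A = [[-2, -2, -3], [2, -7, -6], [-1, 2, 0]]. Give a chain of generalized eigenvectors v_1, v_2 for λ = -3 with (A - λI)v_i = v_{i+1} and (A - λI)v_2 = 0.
v_1 = [[-1, -4, 2]]^T, v_2 = [[1, 2, -1]]^T

We seek v_1 ∈ ker((A + 3I)^2) \ ker(A + 3I), then set v_{i+1} = (A + 3I) v_i.

One such chain is v_1 = [[-1, -4, 2]]^T, v_2 = [[1, 2, -1]]^T. Check: (A + 3I) v_2 = [[0, 0, 0]]^T = 0.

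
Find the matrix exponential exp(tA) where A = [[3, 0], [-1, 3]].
e^{tA} = [[e^{3*t}, 0], [-t*e^{3*t}, e^{3*t}]]

A has Jordan form J = [[3, 1], [0, 3]] with A = PJP^{-1}, so e^{tA} = P e^{tJ} P^{-1}.

For a Jordan block J_k(λ), e^{tJ_k(λ)} = e^{λt} · (I + tN + t^2 N^2/2! + ... + t^{k-1} N^{k-1}/(k-1)!) where N is the nilpotent superdiagonal part.

Assembling the blocks and conjugating back gives the entries of e^{tA} as shown above.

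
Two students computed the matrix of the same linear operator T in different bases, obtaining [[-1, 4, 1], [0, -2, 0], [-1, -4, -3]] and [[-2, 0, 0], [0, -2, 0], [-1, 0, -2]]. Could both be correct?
Yes.

Two matrices over a field are similar if and only if they have the same invariant factors.

Both A and B have characteristic polynomial (x + 2)^3 and minimal polynomial (x + 2)^2. Computing further, both have invariant factors x + 2, (x + 2)^2. Hence A and B are similar.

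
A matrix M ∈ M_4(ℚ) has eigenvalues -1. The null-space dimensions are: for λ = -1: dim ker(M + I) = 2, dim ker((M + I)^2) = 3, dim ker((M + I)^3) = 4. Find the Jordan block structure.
Jordan blocks: (-1, 3), (-1, 1)

λ = -1: successive nullity increments [2, 1, 1] count blocks of size ≥ k; block sizes are [3, 1].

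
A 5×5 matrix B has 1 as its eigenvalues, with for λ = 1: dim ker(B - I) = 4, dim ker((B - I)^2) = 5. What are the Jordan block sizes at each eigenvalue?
Jordan blocks: (1, 2), (1, 1), (1, 1), (1, 1)

λ = 1: successive nullity increments [4, 1] count blocks of size ≥ k; block sizes are [2, 1, 1, 1].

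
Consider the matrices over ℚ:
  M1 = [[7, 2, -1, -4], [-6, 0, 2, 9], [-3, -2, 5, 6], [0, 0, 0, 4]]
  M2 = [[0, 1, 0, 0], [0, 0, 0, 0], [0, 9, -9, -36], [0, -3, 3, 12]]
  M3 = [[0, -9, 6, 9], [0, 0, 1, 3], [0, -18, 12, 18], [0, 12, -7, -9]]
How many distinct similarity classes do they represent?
2 classes: {M1}, {M2, M3}

Characteristic polynomials: χ_{M1} = (x - 4)^4, χ_{M2} = x^3(x - 3), χ_{M3} = x^3(x - 3).

{M1}: invariant factors (x - 4)^2, (x - 4)^2.

{M2, M3}: invariant factors x, x^2(x - 3).

Matrices are similar if and only if their invariant-factor lists agree; the partition into similarity classes is {M1}, {M2, M3}.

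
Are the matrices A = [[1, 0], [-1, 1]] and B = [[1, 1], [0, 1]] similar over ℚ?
Two matrices over a field are similar if and only if they have the same invariant factors.

Both A and B have characteristic polynomial (x - 1)^2 and minimal polynomial (x - 1)^2. Computing further, both have invariant factors (x - 1)^2. Hence A and B are similar.

Yes.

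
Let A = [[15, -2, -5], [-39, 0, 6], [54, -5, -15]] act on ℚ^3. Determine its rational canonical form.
R = [[0, 0, -3], [1, 0, 3], [0, 1, 0]]

The invariant factors of A (the non-unit diagonal entries of the Smith normal form of xI - A over ℚ[x]) are x^3 - 3x + 3, each dividing the next. The characteristic polynomial is their product, x^3 - 3x + 3.

The rational canonical form is the block-diagonal matrix of companion matrices C(f_i):
R = [[0, 0, -3], [1, 0, 3], [0, 1, 0]].

Note the characteristic polynomial does not split into linear factors over ℚ, so A has no Jordan form over ℚ; the rational canonical form exists over any field.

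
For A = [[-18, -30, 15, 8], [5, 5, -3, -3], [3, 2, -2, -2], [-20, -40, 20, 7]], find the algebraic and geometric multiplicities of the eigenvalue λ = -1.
The characteristic polynomial is (x + 1)^2(x + 3)^2, so the factor x + 1 appears with exponent 2: the algebraic multiplicity is 2.

rank(A + I) = 3, so the eigenspace has dimension 4 - 3 = 1: the geometric multiplicity is 1.

Since 1 < 2, A is not diagonalizable.

algebraic multiplicity 2, geometric multiplicity 1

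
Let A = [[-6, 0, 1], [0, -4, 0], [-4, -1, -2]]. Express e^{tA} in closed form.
e^{tA} = [[(1 - 2*t)*e^{-4*t}, -t^2*e^{-4*t}/2, t*e^{-4*t}], [0, e^{-4*t}, 0], [-4*t*e^{-4*t}, t*(-t - 1)*e^{-4*t}, (2*t + 1)*e^{-4*t}]]

A has Jordan form J = [[-4, 1, 0], [0, -4, 1], [0, 0, -4]] with A = PJP^{-1}, so e^{tA} = P e^{tJ} P^{-1}.

For a Jordan block J_k(λ), e^{tJ_k(λ)} = e^{λt} · (I + tN + t^2 N^2/2! + ... + t^{k-1} N^{k-1}/(k-1)!) where N is the nilpotent superdiagonal part.

Assembling the blocks and conjugating back gives the entries of e^{tA} as shown above.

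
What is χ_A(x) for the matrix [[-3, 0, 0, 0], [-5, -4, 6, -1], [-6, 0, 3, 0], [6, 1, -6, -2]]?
xI - A = [[x + 3, 0, 0, 0], [5, x + 4, -6, 1], [6, 0, x - 3, 0], [-6, -1, 6, x + 2]].

Expanding det(xI - A) along the first row:
det(xI - A) = + (x + 3)·det([[x + 4, -6, 1], [0, x - 3, 0], [-1, 6, x + 2]]) - (0)·det([[5, -6, 1], [6, x - 3, 0], [-6, 6, x + 2]]) + (0)·det([[5, x + 4, 1], [6, 0, 0], [-6, -1, x + 2]]) - (0)·det([[5, x + 4, -6], [6, 0, x - 3], [-6, -1, 6]]).

Evaluating gives χ_A(x) = x^4 + 6x^3 - 54x - 81 = (x - 3)(x + 3)^3.

χ_A(x) = (x - 3)(x + 3)^3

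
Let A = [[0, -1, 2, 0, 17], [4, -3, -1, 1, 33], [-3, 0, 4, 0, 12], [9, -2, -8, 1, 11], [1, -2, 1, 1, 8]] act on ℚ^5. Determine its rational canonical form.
The invariant factors of A (the non-unit diagonal entries of the Smith normal form of xI - A over ℚ[x]) are x^2 - 3x + 5, (x - 4)(x^2 - 3x + 5), each dividing the next. The characteristic polynomial is their product, (x - 4)(x^2 - 3x + 5)^2.

The rational canonical form is the block-diagonal matrix of companion matrices C(f_i):
R = [[0, -5, 0, 0, 0], [1, 3, 0, 0, 0], [0, 0, 0, 0, 20], [0, 0, 1, 0, -17], [0, 0, 0, 1, 7]].

Note the characteristic polynomial does not split into linear factors over ℚ, so A has no Jordan form over ℚ; the rational canonical form exists over any field.

R = [[0, -5, 0, 0, 0], [1, 3, 0, 0, 0], [0, 0, 0, 0, 20], [0, 0, 1, 0, -17], [0, 0, 0, 1, 7]]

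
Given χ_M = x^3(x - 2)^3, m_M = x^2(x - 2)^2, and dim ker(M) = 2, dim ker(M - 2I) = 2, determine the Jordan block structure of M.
Jordan blocks: (0, 2), (0, 1), (2, 2), (2, 1)

λ = 0: algebraic multiplicity 3 (exponent in χ_M), largest block size 2 (exponent in m_M), 2 blocks (geometric multiplicity). These force block sizes [2, 1].
λ = 2: algebraic multiplicity 3 (exponent in χ_M), largest block size 2 (exponent in m_M), 2 blocks (geometric multiplicity). These force block sizes [2, 1].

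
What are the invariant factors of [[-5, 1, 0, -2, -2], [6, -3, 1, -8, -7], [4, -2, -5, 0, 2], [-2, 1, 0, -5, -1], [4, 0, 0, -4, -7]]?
(x + 5)^2, (x + 5)^3

The Jordan structure of A has elementary divisors (x + 5)^3, (x + 5)^2. Arranging the block sizes at each eigenvalue in decreasing order and taking row products gives the invariant factors.

Invariant factors (smallest first, each dividing the next): (x + 5)^2, (x + 5)^3.

Check: the last factor (x + 5)^3 is the minimal polynomial, and the product (x + 5)^5 is the characteristic polynomial.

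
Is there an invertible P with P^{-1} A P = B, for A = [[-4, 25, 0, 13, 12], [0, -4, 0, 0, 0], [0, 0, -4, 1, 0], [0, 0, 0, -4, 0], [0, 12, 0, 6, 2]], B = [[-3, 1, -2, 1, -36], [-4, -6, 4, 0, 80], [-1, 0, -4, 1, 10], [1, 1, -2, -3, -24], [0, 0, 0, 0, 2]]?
Two matrices over a field are similar if and only if they have the same invariant factors.

Both A and B have characteristic polynomial (x - 2)(x + 4)^4 and minimal polynomial (x - 2)(x + 4)^2. Computing further, both have invariant factors (x + 4)^2, (x - 2)(x + 4)^2. Hence A and B are similar.

Yes.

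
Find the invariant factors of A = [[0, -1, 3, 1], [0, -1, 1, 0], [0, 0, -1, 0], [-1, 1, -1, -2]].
x + 1, (x + 1)^3

The Jordan structure of A has elementary divisors (x + 1)^3, (x + 1). Arranging the block sizes at each eigenvalue in decreasing order and taking row products gives the invariant factors.

Invariant factors (smallest first, each dividing the next): x + 1, (x + 1)^3.

Check: the last factor (x + 1)^3 is the minimal polynomial, and the product (x + 1)^4 is the characteristic polynomial.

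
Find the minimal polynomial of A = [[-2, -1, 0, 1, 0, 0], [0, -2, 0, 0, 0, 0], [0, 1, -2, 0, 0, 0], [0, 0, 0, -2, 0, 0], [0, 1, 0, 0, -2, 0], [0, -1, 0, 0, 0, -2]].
The characteristic polynomial factors as (x + 2)^6. The minimal polynomial is ∏(x - λ)^{k_λ} where k_λ is the size of the largest Jordan block at λ.

For λ = -2: rank(A + 2I) = 2, and the largest Jordan block has size 2 (the smallest k with rank((A + 2I)^k) = rank((A + 2I)^(k+1))).

So m_A(x) = (x + 2)^2.

m_A(x) = (x + 2)^2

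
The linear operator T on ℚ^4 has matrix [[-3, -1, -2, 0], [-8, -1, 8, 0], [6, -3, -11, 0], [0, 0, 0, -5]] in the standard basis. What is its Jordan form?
J = [[-5, 1, 0, 0], [0, -5, 0, 0], [0, 0, -5, 0], [0, 0, 0, -5]]

The characteristic polynomial is det(xI - A) = (x + 5)^4, so the eigenvalues are -5 (algebraic multiplicity 4).

For λ = -5: rank(A + 5I) = 1, rank((A + 5I)^2) = 0. The eigenspace has dimension 4 - 1 = 3, so there are 3 Jordan blocks; the rank sequence gives block sizes [2, 1, 1].

Assembling the blocks gives the Jordan form J above.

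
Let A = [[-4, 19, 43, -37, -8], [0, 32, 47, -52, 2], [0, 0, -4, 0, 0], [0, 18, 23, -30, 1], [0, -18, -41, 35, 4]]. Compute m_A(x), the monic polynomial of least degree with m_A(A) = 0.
The characteristic polynomial factors as (x - 5)^2(x + 4)^3. The minimal polynomial is ∏(x - λ)^{k_λ} where k_λ is the size of the largest Jordan block at λ.

For λ = -4: rank(A + 4I) = 4, and the largest Jordan block has size 3 (the smallest k with rank((A + 4I)^k) = rank((A + 4I)^(k+1))).
For λ = 5: rank(A - 5I) = 4, and the largest Jordan block has size 2 (the smallest k with rank((A - 5I)^k) = rank((A - 5I)^(k+1))).

So m_A(x) = (x - 5)^2(x + 4)^3.

m_A(x) = (x - 5)^2(x + 4)^3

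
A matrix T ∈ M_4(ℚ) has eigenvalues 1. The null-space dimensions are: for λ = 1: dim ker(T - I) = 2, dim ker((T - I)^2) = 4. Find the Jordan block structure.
Jordan blocks: (1, 2), (1, 2)

λ = 1: successive nullity increments [2, 2] count blocks of size ≥ k; block sizes are [2, 2].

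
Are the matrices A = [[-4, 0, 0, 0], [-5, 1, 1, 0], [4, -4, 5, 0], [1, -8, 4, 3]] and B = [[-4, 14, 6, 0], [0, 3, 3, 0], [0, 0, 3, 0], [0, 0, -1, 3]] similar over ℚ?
Yes.

Two matrices over a field are similar if and only if they have the same invariant factors.

Both A and B have characteristic polynomial (x - 3)^3(x + 4) and minimal polynomial (x - 3)^2(x + 4). Computing further, both have invariant factors x - 3, (x - 3)^2(x + 4). Hence A and B are similar.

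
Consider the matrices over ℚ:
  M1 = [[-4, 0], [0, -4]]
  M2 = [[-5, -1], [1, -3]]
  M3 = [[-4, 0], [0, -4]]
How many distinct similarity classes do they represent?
Characteristic polynomials: χ_{M1} = (x + 4)^2, χ_{M2} = (x + 4)^2, χ_{M3} = (x + 4)^2.

{M1, M3}: invariant factors x + 4, x + 4.

{M2}: invariant factors (x + 4)^2.

Matrices are similar if and only if their invariant-factor lists agree; the partition into similarity classes is {M1, M3}, {M2}.

2 classes: {M1, M3}, {M2}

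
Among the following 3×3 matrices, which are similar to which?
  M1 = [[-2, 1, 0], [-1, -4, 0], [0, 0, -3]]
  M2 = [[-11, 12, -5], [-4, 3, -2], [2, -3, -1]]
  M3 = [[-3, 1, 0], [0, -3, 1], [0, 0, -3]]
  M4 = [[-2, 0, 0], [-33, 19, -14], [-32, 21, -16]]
Characteristic polynomials: χ_{M1} = (x + 3)^3, χ_{M2} = (x + 3)^3, χ_{M3} = (x + 3)^3, χ_{M4} = (x - 5)(x + 2)^2.

{M1}: invariant factors x + 3, (x + 3)^2.

{M2, M3}: invariant factors (x + 3)^3.

{M4}: invariant factors (x - 5)(x + 2)^2.

Matrices are similar if and only if their invariant-factor lists agree; the partition into similarity classes is {M1}, {M2, M3}, {M4}.

3 classes: {M1}, {M2, M3}, {M4}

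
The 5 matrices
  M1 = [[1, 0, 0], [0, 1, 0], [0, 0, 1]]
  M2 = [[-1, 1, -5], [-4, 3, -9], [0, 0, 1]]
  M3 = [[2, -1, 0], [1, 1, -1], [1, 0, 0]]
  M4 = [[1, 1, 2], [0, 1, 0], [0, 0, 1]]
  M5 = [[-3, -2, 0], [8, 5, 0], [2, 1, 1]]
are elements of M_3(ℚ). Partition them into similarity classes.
3 classes: {M1}, {M2, M3}, {M4, M5}

Characteristic polynomials: χ_{M1} = (x - 1)^3, χ_{M2} = (x - 1)^3, χ_{M3} = (x - 1)^3, χ_{M4} = (x - 1)^3, χ_{M5} = (x - 1)^3.

{M1}: invariant factors x - 1, x - 1, x - 1.

{M2, M3}: invariant factors (x - 1)^3.

{M4, M5}: invariant factors x - 1, (x - 1)^2.

Matrices are similar if and only if their invariant-factor lists agree; the partition into similarity classes is {M1}, {M2, M3}, {M4, M5}.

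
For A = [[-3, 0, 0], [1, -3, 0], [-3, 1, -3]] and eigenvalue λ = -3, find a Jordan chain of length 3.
We seek v_1 ∈ ker((A + 3I)^3) \ ker((A + 3I)^2), then set v_{i+1} = (A + 3I) v_i.

One such chain is v_1 = [[1, 3, -2]]^T, v_2 = [[0, 1, 0]]^T, v_3 = [[0, 0, 1]]^T. Check: (A + 3I) v_3 = [[0, 0, 0]]^T = 0.

v_1 = [[1, 3, -2]]^T, v_2 = [[0, 1, 0]]^T, v_3 = [[0, 0, 1]]^T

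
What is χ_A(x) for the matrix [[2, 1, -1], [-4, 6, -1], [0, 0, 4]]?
χ_A(x) = (x - 4)^3

xI - A = [[x - 2, -1, 1], [4, x - 6, 1], [0, 0, x - 4]].

Expanding det(xI - A) along the first row:
det(xI - A) = + (x - 2)·det([[x - 6, 1], [0, x - 4]]) - (-1)·det([[4, 1], [0, x - 4]]) + (1)·det([[4, x - 6], [0, 0]]).

Evaluating gives χ_A(x) = x^3 - 12x^2 + 48x - 64 = (x - 4)^3.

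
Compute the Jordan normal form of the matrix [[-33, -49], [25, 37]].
The characteristic polynomial is det(xI - A) = (x - 2)^2, so the eigenvalues are 2 (algebraic multiplicity 2).

For λ = 2: rank(A - 2I) = 1, rank((A - 2I)^2) = 0. The eigenspace has dimension 2 - 1 = 1, so there is 1 Jordan block; the rank sequence gives block sizes [2].

Assembling the blocks gives the Jordan form J above.

J = [[2, 1], [0, 2]]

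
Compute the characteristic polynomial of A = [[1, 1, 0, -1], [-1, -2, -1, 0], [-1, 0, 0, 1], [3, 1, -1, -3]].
xI - A = [[x - 1, -1, 0, 1], [1, x + 2, 1, 0], [1, 0, x, -1], [-3, -1, 1, x + 3]].

Expanding det(xI - A) along the first row:
det(xI - A) = + (x - 1)·det([[x + 2, 1, 0], [0, x, -1], [-1, 1, x + 3]]) - (-1)·det([[1, 1, 0], [1, x, -1], [-3, 1, x + 3]]) + (0)·det([[1, x + 2, 0], [1, 0, -1], [-3, -1, x + 3]]) - (1)·det([[1, x + 2, 1], [1, 0, x], [-3, -1, 1]]).

Evaluating gives χ_A(x) = x^4 + 4x^3 + 6x^2 + 4x + 1 = (x + 1)^4.

χ_A(x) = (x + 1)^4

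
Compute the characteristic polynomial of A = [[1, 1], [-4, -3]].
χ_A(x) = (x + 1)^2

xI - A = [[x - 1, -1], [4, x + 3]].

Expanding det(xI - A) along the first row:
det(xI - A) = + (x - 1)·det([[x + 3]]) - (-1)·det([[4]]).

Evaluating gives χ_A(x) = x^2 + 2x + 1 = (x + 1)^2.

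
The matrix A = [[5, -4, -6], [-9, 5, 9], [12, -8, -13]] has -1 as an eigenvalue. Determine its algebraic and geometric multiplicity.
The characteristic polynomial is (x + 1)^3, so the factor x + 1 appears with exponent 3: the algebraic multiplicity is 3.

rank(A + I) = 1, so the eigenspace has dimension 3 - 1 = 2: the geometric multiplicity is 2.

Since 2 < 3, A is not diagonalizable.

algebraic multiplicity 3, geometric multiplicity 2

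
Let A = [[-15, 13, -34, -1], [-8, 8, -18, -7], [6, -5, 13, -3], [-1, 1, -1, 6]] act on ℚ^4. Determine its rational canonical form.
The invariant factors of A (the non-unit diagonal entries of the Smith normal form of xI - A over ℚ[x]) are x - 5, (x - 5)(x - 1)^2, each dividing the next. The characteristic polynomial is their product, (x - 5)^2(x - 1)^2.

The rational canonical form is the block-diagonal matrix of companion matrices C(f_i):
R = [[5, 0, 0, 0], [0, 0, 0, 5], [0, 1, 0, -11], [0, 0, 1, 7]].

R = [[5, 0, 0, 0], [0, 0, 0, 5], [0, 1, 0, -11], [0, 0, 1, 7]]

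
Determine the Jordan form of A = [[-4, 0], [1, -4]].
The characteristic polynomial is det(xI - A) = (x + 4)^2, so the eigenvalues are -4 (algebraic multiplicity 2).

For λ = -4: rank(A + 4I) = 1, rank((A + 4I)^2) = 0. The eigenspace has dimension 2 - 1 = 1, so there is 1 Jordan block; the rank sequence gives block sizes [2].

Assembling the blocks gives the Jordan form J above.

J = [[-4, 1], [0, -4]]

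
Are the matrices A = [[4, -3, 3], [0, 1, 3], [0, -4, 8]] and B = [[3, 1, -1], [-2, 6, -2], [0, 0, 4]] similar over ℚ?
Two matrices over a field are similar if and only if they have the same invariant factors.

Both A and B have characteristic polynomial (x - 5)(x - 4)^2 and minimal polynomial (x - 5)(x - 4). Computing further, both have invariant factors x - 4, (x - 5)(x - 4). Hence A and B are similar.

Yes.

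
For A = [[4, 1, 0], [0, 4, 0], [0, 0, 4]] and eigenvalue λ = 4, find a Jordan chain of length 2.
We seek v_1 ∈ ker((A - 4I)^2) \ ker(A - 4I), then set v_{i+1} = (A - 4I) v_i.

One such chain is v_1 = [[-2, -1, 0]]^T, v_2 = [[-1, 0, 0]]^T. Check: (A - 4I) v_2 = [[0, 0, 0]]^T = 0.

v_1 = [[-2, -1, 0]]^T, v_2 = [[-1, 0, 0]]^T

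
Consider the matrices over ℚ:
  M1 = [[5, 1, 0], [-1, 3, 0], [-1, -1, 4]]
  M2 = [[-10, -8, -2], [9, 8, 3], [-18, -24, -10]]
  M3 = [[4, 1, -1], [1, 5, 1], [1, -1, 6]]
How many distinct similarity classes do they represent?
Characteristic polynomials: χ_{M1} = (x - 4)^3, χ_{M2} = (x + 4)^3, χ_{M3} = (x - 5)^3.

{M1}: invariant factors x - 4, (x - 4)^2.

{M2}: invariant factors x + 4, (x + 4)^2.

{M3}: invariant factors (x - 5)^3.

Matrices are similar if and only if their invariant-factor lists agree; the partition into similarity classes is {M1}, {M2}, {M3}.

3 classes: {M1}, {M2}, {M3}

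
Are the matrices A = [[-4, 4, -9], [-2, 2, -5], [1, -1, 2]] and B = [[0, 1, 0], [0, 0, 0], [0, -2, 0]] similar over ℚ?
No.

Both have characteristic polynomial x^3, but the minimal polynomial of A is x^3 while the minimal polynomial of B is x^2. The minimal polynomial is a similarity invariant, so A and B are not similar.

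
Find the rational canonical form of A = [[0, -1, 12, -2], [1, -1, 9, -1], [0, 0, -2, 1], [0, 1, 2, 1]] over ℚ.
R = [[0, 0, 0, 12], [1, 0, 0, 8], [0, 1, 0, 1], [0, 0, 1, -2]]

The invariant factors of A (the non-unit diagonal entries of the Smith normal form of xI - A over ℚ[x]) are (x - 2)(x + 2)(x^2 + 2x + 3), each dividing the next. The characteristic polynomial is their product, (x - 2)(x + 2)(x^2 + 2x + 3).

The rational canonical form is the block-diagonal matrix of companion matrices C(f_i):
R = [[0, 0, 0, 12], [1, 0, 0, 8], [0, 1, 0, 1], [0, 0, 1, -2]].

Note the characteristic polynomial does not split into linear factors over ℚ, so A has no Jordan form over ℚ; the rational canonical form exists over any field.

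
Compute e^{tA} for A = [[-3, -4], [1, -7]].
e^{tA} = [[(2*t + 1)*e^{-5*t}, -4*t*e^{-5*t}], [t*e^{-5*t}, (1 - 2*t)*e^{-5*t}]]

A has Jordan form J = [[-5, 1], [0, -5]] with A = PJP^{-1}, so e^{tA} = P e^{tJ} P^{-1}.

For a Jordan block J_k(λ), e^{tJ_k(λ)} = e^{λt} · (I + tN + t^2 N^2/2! + ... + t^{k-1} N^{k-1}/(k-1)!) where N is the nilpotent superdiagonal part.

Assembling the blocks and conjugating back gives the entries of e^{tA} as shown above.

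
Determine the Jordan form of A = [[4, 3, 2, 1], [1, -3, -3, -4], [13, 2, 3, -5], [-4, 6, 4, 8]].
The characteristic polynomial is det(xI - A) = (x - 6)(x - 2)^3, so the eigenvalues are 2 (algebraic multiplicity 3), 6 (algebraic multiplicity 1).

For λ = 2: rank(A - 2I) = 3, rank((A - 2I)^2) = 2, rank((A - 2I)^3) = 1. The eigenspace has dimension 4 - 3 = 1, so there is 1 Jordan block; the rank sequence gives block sizes [3].

For λ = 6: algebraic multiplicity 1 gives one 1×1 block.

Assembling the blocks gives the Jordan form J above.

J = [[2, 1, 0, 0], [0, 2, 1, 0], [0, 0, 2, 0], [0, 0, 0, 6]]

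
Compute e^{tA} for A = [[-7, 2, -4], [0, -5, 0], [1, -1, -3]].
e^{tA} = [[(1 - 2*t)*e^{-5*t}, 2*t*e^{-5*t}, -4*t*e^{-5*t}], [0, e^{-5*t}, 0], [t*e^{-5*t}, -t*e^{-5*t}, (2*t + 1)*e^{-5*t}]]

A has Jordan form J = [[-5, 1, 0], [0, -5, 0], [0, 0, -5]] with A = PJP^{-1}, so e^{tA} = P e^{tJ} P^{-1}.

For a Jordan block J_k(λ), e^{tJ_k(λ)} = e^{λt} · (I + tN + t^2 N^2/2! + ... + t^{k-1} N^{k-1}/(k-1)!) where N is the nilpotent superdiagonal part.

Assembling the blocks and conjugating back gives the entries of e^{tA} as shown above.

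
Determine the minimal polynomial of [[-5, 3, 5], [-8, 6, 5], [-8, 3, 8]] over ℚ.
The characteristic polynomial factors as (x - 3)^3. The minimal polynomial is ∏(x - λ)^{k_λ} where k_λ is the size of the largest Jordan block at λ.

For λ = 3: rank(A - 3I) = 1, and the largest Jordan block has size 2 (the smallest k with rank((A - 3I)^k) = rank((A - 3I)^(k+1))).

So m_A(x) = (x - 3)^2.

m_A(x) = (x - 3)^2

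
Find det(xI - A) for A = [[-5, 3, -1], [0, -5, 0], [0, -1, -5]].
χ_A(x) = (x + 5)^3

xI - A = [[x + 5, -3, 1], [0, x + 5, 0], [0, 1, x + 5]].

Expanding det(xI - A) along the first row:
det(xI - A) = + (x + 5)·det([[x + 5, 0], [1, x + 5]]) - (-3)·det([[0, 0], [0, x + 5]]) + (1)·det([[0, x + 5], [0, 1]]).

Evaluating gives χ_A(x) = x^3 + 15x^2 + 75x + 125 = (x + 5)^3.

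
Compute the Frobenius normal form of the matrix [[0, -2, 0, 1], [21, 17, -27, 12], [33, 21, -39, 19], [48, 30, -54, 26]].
R = [[0, 6, 0, 0], [1, 2, 0, 0], [0, 0, 0, 6], [0, 0, 1, 2]]

The invariant factors of A (the non-unit diagonal entries of the Smith normal form of xI - A over ℚ[x]) are x^2 - 2x - 6, x^2 - 2x - 6, each dividing the next. The characteristic polynomial is their product, (x^2 - 2x - 6)^2.

The rational canonical form is the block-diagonal matrix of companion matrices C(f_i):
R = [[0, 6, 0, 0], [1, 2, 0, 0], [0, 0, 0, 6], [0, 0, 1, 2]].

Note the characteristic polynomial does not split into linear factors over ℚ, so A has no Jordan form over ℚ; the rational canonical form exists over any field.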